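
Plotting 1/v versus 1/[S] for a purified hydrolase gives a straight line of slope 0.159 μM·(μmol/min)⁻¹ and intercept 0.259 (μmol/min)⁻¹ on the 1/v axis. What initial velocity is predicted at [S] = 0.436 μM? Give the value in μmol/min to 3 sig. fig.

1.60 μmol/min

The y-intercept is 1/Vmax, so Vmax = 1/0.259 = 3.86 μmol/min.
The slope is Km/Vmax, so Km = 0.159 × 3.86 = 0.614 μM.
Then v = 3.86 × 0.436/(0.614 + 0.436) = 1.60 μmol/min.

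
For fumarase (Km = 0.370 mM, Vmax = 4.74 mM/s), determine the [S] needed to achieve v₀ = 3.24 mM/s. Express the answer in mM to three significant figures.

Rearranging v = Vmax[S]/(Km+[S]) gives [S] = Km·v/(Vmax − v).
[S] = 0.370 × 3.24 / (4.74 − 3.24) = 1.199/1.500 = 0.799 mM.

0.799 mM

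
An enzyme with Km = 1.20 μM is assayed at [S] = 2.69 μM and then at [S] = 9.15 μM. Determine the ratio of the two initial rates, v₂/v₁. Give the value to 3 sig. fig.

1.28

The fractional saturations are [S]/(Km+[S]) = 2.69/3.890 = 0.6915 and 9.15/10.35 = 0.8841.
v₂/v₁ is just their ratio: 0.8841/0.6915 = 1.28.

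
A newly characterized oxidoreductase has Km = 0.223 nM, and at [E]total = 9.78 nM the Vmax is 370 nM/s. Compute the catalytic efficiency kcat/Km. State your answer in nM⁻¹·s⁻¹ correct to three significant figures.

170 nM⁻¹·s⁻¹

kcat = Vmax/[E]total = 370/9.78 = 37.8 s⁻¹.
kcat/Km = 37.8/0.223 = 170 nM⁻¹·s⁻¹.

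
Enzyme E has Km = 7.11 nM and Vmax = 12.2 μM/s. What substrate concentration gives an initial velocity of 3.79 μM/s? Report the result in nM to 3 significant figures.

3.20 nM

The required fractional saturation is v/Vmax = 3.79/12.2 = 0.3107.
Then [S]/(Km+[S]) = 0.3107 ⇒ [S] = 7.11 × 0.3107/(1 − 0.3107) = 3.20 nM.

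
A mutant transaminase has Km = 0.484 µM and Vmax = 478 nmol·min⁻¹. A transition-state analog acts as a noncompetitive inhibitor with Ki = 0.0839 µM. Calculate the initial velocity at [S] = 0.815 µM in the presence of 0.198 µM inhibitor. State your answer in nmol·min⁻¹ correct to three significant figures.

89.3 nmol·min⁻¹

α = 1 + [I]/Ki = 1 + 0.198/0.0839 = 3.360.
For a noncompetitive inhibitor, Vmax is reduced to Vmax/α while Km is unchanged: Km,app = 0.484 µM, Vmax,app = 142 nmol·min⁻¹.
v = Vmax,app·[S]/(Km,app + [S]) = 142 × 0.815/(0.484 + 0.815) = 89.3 nmol·min⁻¹.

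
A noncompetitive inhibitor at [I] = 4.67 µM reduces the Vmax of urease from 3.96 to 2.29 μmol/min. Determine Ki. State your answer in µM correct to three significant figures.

Noncompetitive: Vmax,app = Vmax/α with α = 1 + [I]/Ki.
α = Vmax/Vmax,app = 3.96/2.29 = 1.729.
Since α = 1 + [I]/Ki, [I]/Ki = 1.729 − 1 = 0.7293 and Ki = 4.67/0.7293 = 6.40 µM.

6.40 µM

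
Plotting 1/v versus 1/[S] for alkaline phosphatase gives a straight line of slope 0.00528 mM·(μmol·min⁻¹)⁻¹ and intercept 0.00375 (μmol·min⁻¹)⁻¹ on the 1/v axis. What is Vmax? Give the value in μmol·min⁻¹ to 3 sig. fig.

The y-intercept of a Lineweaver–Burk plot equals 1/Vmax, so Vmax = 1/0.00375 = 267 μmol·min⁻¹.

267 μmol·min⁻¹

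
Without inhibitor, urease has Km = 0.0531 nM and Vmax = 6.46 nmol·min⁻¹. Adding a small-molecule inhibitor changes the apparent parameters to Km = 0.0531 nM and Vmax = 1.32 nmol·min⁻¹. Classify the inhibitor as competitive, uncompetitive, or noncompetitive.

Vmax decreases (6.46 → 1.32 nmol·min⁻¹) while Km is unchanged — pure noncompetitive inhibition.

noncompetitive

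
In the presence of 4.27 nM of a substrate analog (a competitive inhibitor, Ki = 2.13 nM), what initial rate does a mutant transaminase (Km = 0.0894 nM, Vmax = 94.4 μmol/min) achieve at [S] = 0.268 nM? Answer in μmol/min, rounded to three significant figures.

With α = 1 + [I]/Ki = 1 + 4.27/2.13 = 3.005, the competitive rate law is v = Vmax[S] / (αKm + [S]).
v = 94.4×0.268 / (3.005×0.0894 + 0.268) = 25.30/0.5366 = 47.1 μmol/min.

47.1 μmol/min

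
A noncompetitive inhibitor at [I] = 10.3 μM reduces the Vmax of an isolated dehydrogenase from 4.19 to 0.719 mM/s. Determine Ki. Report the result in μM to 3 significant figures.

2.13 μM

Noncompetitive: Vmax,app = Vmax/α with α = 1 + [I]/Ki.
α = Vmax/Vmax,app = 4.19/0.719 = 5.828.
Ki = [I]/(α − 1) = 10.3/4.828 = 2.13 μM.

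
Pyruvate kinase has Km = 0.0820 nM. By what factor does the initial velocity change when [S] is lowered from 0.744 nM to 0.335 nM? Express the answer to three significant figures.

Since Vmax cancels, v₂/v₁ = [S]₂(Km+[S]₁) / [S]₁(Km+[S]₂).
= 0.335×(0.0820+0.744) / (0.744×(0.0820+0.335)) = 0.2767/0.3102 = 0.892.

0.892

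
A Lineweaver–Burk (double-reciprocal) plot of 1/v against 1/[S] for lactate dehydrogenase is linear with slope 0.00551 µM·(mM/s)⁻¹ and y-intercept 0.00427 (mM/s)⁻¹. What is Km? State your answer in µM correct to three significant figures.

y-intercept = 1/Vmax ⇒ Vmax = 234 mM/s; slope = Km/Vmax ⇒ Km = slope × Vmax.
Km = 0.00551 × 234 = 1.29 µM.

1.29 µM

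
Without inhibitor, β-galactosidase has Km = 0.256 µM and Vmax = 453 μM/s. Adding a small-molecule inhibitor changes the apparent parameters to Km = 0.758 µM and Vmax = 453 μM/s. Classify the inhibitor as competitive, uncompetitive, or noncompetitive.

competitive

Km increases (0.256 → 0.758 µM) while Vmax is unchanged — the hallmark of competitive inhibition.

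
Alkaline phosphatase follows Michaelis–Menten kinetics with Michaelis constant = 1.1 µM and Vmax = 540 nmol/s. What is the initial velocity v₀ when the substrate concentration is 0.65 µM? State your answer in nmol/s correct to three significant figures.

[S]/(Km+[S]) = 0.65/1.750 = 0.3714, the fractional saturation.
v = 0.3714 × Vmax = 0.3714 × 540 = 201 nmol/s.

201 nmol/s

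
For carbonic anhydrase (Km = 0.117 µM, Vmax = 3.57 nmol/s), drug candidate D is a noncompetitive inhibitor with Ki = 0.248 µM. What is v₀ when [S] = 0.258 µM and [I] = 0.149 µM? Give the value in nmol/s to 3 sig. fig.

With α = 1 + [I]/Ki = 1 + 0.149/0.248 = 1.601, the noncompetitive rate law is v = (Vmax/α)·[S] / (Km + [S]).
v = (3.57/1.601)×0.258 / (0.117 + 0.258) = 0.5754/0.3750 = 1.53 nmol/s.

1.53 nmol/s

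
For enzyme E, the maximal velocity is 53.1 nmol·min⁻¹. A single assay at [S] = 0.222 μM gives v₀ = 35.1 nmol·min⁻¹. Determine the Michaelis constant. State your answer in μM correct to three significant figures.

0.114 μM

From v = Vmax[S]/(Km+[S]), Km = [S](Vmax − v)/v.
Km = 0.222 × (53.1 − 35.1) / 35.1 = 3.996/35.1 = 0.114 μM.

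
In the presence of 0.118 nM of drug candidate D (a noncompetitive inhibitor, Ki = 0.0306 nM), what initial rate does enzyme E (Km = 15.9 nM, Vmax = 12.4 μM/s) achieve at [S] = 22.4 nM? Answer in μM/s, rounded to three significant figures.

With α = 1 + [I]/Ki = 1 + 0.118/0.0306 = 4.856, the noncompetitive rate law is v = (Vmax/α)·[S] / (Km + [S]).
v = (12.4/4.856)×22.4 / (15.9 + 22.4) = 57.20/38.30 = 1.49 μM/s.

1.49 μM/s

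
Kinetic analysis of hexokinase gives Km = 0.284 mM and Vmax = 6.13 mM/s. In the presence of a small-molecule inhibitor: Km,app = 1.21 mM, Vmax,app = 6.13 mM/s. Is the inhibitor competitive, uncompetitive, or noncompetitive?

Km increases (0.284 → 1.21 mM) while Vmax is unchanged — the hallmark of competitive inhibition.

competitive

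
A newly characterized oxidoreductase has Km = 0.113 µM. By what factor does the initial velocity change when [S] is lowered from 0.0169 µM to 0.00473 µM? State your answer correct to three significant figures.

0.309

Since Vmax cancels, v₂/v₁ = [S]₂(Km+[S]₁) / [S]₁(Km+[S]₂).
= 0.00473×(0.113+0.0169) / (0.0169×(0.113+0.00473)) = 0.0006144/0.001990 = 0.309.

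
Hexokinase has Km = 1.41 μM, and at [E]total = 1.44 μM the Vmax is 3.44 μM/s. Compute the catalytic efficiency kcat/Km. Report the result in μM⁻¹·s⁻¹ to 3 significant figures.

kcat = Vmax/[E]total = 3.44/1.44 = 2.39 s⁻¹.
kcat/Km = 2.39/1.41 = 1.69 μM⁻¹·s⁻¹.

1.69 μM⁻¹·s⁻¹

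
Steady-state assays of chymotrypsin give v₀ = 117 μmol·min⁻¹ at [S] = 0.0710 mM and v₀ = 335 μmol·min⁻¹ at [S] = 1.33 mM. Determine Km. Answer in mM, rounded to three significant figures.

In reciprocal form, 1/v = (Km/Vmax)·(1/[S]) + 1/Vmax. The two points give (1/[S], 1/v) = (14.08, 0.008547) and (0.7519, 0.002985).
Slope = (0.008547 − 0.002985)/(14.08 − 0.7519) = 0.0004172; intercept = 0.008547 − 0.0004172×14.08 = 0.002671.
Vmax = 1/intercept = 374 μmol·min⁻¹; Km = slope × Vmax = 0.0004172 × 374 = 0.156 mM.

0.156 mM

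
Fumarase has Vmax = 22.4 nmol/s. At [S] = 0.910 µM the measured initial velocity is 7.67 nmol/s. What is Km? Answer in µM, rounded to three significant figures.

1.75 µM

v/Vmax = 7.67/22.4 = 0.3424 = [S]/(Km+[S]).
So Km + [S] = [S]/0.3424 = 2.658 µM, giving Km = 2.658 − 0.910 = 1.75 µM.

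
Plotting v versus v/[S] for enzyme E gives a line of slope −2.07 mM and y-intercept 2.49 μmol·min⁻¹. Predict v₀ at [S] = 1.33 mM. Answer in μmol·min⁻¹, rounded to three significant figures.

0.974 μmol·min⁻¹

In the Eadie–Hofstee form v = Vmax − Km·(v/[S]), the slope is −Km and the intercept is Vmax, so Km = 2.07 mM and Vmax = 2.49 μmol·min⁻¹.
v = 2.49 × 1.33/(2.07 + 1.33) = 0.974 μmol·min⁻¹.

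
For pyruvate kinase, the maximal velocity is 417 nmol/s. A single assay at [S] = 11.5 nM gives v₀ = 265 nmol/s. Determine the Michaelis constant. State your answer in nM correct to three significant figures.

v/Vmax = 265/417 = 0.6355 = [S]/(Km+[S]).
So Km + [S] = [S]/0.6355 = 18.10 nM, giving Km = 18.10 − 11.5 = 6.60 nM.

6.60 nM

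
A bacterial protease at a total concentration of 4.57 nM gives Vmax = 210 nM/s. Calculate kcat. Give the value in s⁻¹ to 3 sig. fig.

kcat = Vmax/[E]total = 210 nM/s / 4.57 nM = 46.0 s⁻¹.

46.0 s⁻¹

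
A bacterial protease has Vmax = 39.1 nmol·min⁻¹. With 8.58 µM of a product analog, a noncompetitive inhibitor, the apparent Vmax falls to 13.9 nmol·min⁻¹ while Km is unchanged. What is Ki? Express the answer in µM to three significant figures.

Noncompetitive: Vmax,app = Vmax/α with α = 1 + [I]/Ki.
α = Vmax/Vmax,app = 39.1/13.9 = 2.813.
Ki = [I]/(α − 1) = 8.58/1.813 = 4.73 µM.

4.73 µM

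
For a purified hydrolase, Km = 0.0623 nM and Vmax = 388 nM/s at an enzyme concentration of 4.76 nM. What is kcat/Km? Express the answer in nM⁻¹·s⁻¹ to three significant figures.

1310 nM⁻¹·s⁻¹

kcat = Vmax/[E]total = 388/4.76 = 81.5 s⁻¹.
kcat/Km = 81.5/0.0623 = 1310 nM⁻¹·s⁻¹.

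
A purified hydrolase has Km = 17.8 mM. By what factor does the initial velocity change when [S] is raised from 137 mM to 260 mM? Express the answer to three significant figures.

1.06

Since Vmax cancels, v₂/v₁ = [S]₂(Km+[S]₁) / [S]₁(Km+[S]₂).
= 260×(17.8+137) / (137×(17.8+260)) = 40250/38060 = 1.06.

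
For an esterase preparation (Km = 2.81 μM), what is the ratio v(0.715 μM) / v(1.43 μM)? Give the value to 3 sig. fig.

Since Vmax cancels, v₂/v₁ = [S]₂(Km+[S]₁) / [S]₁(Km+[S]₂).
= 0.715×(2.81+1.43) / (1.43×(2.81+0.715)) = 3.032/5.041 = 0.601.

0.601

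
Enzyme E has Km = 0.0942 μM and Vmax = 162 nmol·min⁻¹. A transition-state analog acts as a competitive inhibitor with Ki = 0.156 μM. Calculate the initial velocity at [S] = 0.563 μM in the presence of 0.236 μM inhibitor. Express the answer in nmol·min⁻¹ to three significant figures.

α = 1 + [I]/Ki = 1 + 0.236/0.156 = 2.513.
For a competitive inhibitor, Vmax is unchanged and the apparent Km becomes α·Km: Km,app = 0.237 μM, Vmax,app = 162 nmol·min⁻¹.
v = Vmax,app·[S]/(Km,app + [S]) = 162 × 0.563/(0.237 + 0.563) = 114 nmol·min⁻¹.

114 nmol·min⁻¹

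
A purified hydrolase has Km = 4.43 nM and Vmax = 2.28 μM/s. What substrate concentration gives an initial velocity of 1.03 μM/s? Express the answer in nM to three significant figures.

3.65 nM

Rearranging v = Vmax[S]/(Km+[S]) gives [S] = Km·v/(Vmax − v).
[S] = 4.43 × 1.03 / (2.28 − 1.03) = 4.563/1.250 = 3.65 nM.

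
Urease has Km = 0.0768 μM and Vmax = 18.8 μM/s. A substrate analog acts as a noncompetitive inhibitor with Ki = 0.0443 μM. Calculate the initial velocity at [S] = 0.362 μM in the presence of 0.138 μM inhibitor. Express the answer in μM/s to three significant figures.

With α = 1 + [I]/Ki = 1 + 0.138/0.0443 = 4.115, the noncompetitive rate law is v = (Vmax/α)·[S] / (Km + [S]).
v = (18.8/4.115)×0.362 / (0.0768 + 0.362) = 1.654/0.4388 = 3.77 μM/s.

3.77 μM/s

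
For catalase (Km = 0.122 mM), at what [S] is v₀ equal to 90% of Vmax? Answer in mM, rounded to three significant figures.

1.10 mM

v/Vmax = [S]/(Km+[S]) = 0.9, so [S] = Km·0.9/(1 − 0.9) = 0.122 × 9.000.
[S] = 1.10 mM.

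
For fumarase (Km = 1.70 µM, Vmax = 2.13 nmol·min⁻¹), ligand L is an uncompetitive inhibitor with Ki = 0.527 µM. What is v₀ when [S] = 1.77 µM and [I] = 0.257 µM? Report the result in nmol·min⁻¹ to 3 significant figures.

α = 1 + [I]/Ki = 1 + 0.257/0.527 = 1.488.
For an uncompetitive inhibitor, both parameters are divided by α, giving Vmax/α and Km/α: Km,app = 1.14 µM, Vmax,app = 1.43 nmol·min⁻¹.
v = Vmax,app·[S]/(Km,app + [S]) = 1.43 × 1.77/(1.14 + 1.77) = 0.870 nmol·min⁻¹.

0.870 nmol·min⁻¹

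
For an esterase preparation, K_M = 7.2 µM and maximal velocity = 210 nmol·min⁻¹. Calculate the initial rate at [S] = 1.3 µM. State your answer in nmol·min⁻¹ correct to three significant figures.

v = Vmax·[S]/(Km + [S]) = 210 × 1.3 / (7.2 + 1.3)
  = 273.0 / 8.500 = 32.1 nmol·min⁻¹.

32.1 nmol·min⁻¹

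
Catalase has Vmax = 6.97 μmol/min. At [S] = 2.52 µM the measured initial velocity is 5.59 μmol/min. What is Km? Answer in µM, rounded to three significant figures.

0.622 µM

v/Vmax = 5.59/6.97 = 0.8020 = [S]/(Km+[S]).
So Km + [S] = [S]/0.8020 = 3.142 µM, giving Km = 3.142 − 2.52 = 0.622 µM.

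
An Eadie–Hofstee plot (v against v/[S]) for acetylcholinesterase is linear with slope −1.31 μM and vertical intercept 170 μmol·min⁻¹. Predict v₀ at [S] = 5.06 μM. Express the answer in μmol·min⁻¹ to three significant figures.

In the Eadie–Hofstee form v = Vmax − Km·(v/[S]), the slope is −Km and the intercept is Vmax, so Km = 1.31 μM and Vmax = 170 μmol·min⁻¹.
v = 170 × 5.06/(1.31 + 5.06) = 135 μmol·min⁻¹.

135 μmol·min⁻¹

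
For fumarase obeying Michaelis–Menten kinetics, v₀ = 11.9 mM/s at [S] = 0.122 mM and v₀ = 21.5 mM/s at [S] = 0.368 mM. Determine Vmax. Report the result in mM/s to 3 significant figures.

From v = Vmax[S]/(Km+[S]), each point gives Vmax = v(Km+[S])/[S].
Equating: 11.9(Km+0.122)/0.122 = 21.5(Km+0.368)/0.368.
97.54·Km + 11.9 = 58.42·Km + 21.5, so (97.54 − 58.42)·Km = 21.5 − 11.9.
Km = 9.600/39.12 = 0.245 mM; then Vmax = 11.9(0.245+0.122)/0.122 = 35.8 mM/s.

35.8 mM/s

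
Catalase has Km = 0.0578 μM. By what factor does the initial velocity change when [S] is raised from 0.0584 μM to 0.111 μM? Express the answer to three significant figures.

1.31

Since Vmax cancels, v₂/v₁ = [S]₂(Km+[S]₁) / [S]₁(Km+[S]₂).
= 0.111×(0.0578+0.0584) / (0.0584×(0.0578+0.111)) = 0.01290/0.009858 = 1.31.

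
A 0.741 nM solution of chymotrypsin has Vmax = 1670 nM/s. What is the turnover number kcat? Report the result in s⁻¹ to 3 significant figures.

kcat = Vmax/[E]total = 1670 nM/s / 0.741 nM = 2250 s⁻¹.

2250 s⁻¹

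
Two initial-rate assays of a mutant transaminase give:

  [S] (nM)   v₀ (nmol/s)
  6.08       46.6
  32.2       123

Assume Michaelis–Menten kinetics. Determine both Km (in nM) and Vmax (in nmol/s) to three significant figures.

Km = 19.9 nM; Vmax = 199 nmol/s

From v = Vmax[S]/(Km+[S]), each point gives Vmax = v(Km+[S])/[S].
Equating: 46.6(Km+6.08)/6.08 = 123(Km+32.2)/32.2.
7.664·Km + 46.6 = 3.820·Km + 123, so (7.664 − 3.820)·Km = 123 − 46.6.
Km = 76.40/3.845 = 19.9 nM; then Vmax = 46.6(19.9+6.08)/6.08 = 199 nmol/s.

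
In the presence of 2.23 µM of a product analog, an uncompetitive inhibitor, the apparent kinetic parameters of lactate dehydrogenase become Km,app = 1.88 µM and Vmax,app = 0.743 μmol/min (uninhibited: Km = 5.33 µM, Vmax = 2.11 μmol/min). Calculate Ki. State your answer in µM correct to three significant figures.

1.21 µM

Uncompetitive: Vmax,app = Vmax/α (and Km,app = Km/α) with α = 1 + [I]/Ki.
α = Vmax/Vmax,app = 2.11/0.743 = 2.840.
Since α = 1 + [I]/Ki, [I]/Ki = 2.840 − 1 = 1.840 and Ki = 2.23/1.840 = 1.21 µM.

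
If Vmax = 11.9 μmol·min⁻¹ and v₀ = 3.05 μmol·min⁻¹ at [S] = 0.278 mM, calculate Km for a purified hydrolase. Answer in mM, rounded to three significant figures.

0.807 mM

From v = Vmax[S]/(Km+[S]), Km = [S](Vmax − v)/v.
Km = 0.278 × (11.9 − 3.05) / 3.05 = 2.460/3.05 = 0.807 mM.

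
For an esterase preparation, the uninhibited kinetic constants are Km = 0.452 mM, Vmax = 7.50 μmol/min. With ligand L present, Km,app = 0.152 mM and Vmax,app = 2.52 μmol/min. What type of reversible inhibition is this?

uncompetitive

Both Km and Vmax decrease by the same factor (~2.98-fold) — characteristic of uncompetitive inhibition.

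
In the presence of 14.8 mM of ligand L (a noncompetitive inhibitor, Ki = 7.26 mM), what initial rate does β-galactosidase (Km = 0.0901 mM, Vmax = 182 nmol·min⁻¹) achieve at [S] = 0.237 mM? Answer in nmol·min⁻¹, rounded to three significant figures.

α = 1 + [I]/Ki = 1 + 14.8/7.26 = 3.039.
For a noncompetitive inhibitor, Vmax is reduced to Vmax/α while Km is unchanged: Km,app = 0.0901 mM, Vmax,app = 59.9 nmol·min⁻¹.
v = Vmax,app·[S]/(Km,app + [S]) = 59.9 × 0.237/(0.0901 + 0.237) = 43.4 nmol·min⁻¹.

43.4 nmol·min⁻¹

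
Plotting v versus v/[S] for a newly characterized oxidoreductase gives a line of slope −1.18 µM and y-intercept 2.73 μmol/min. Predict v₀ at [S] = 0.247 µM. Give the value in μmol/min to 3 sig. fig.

0.473 μmol/min

In the Eadie–Hofstee form v = Vmax − Km·(v/[S]), the slope is −Km and the intercept is Vmax, so Km = 1.18 µM and Vmax = 2.73 μmol/min.
v = 2.73 × 0.247/(1.18 + 0.247) = 0.473 μmol/min.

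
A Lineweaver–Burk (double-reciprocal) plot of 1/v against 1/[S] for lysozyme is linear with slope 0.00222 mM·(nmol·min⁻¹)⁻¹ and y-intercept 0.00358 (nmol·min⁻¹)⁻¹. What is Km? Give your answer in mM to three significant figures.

y-intercept = 1/Vmax ⇒ Vmax = 279 nmol·min⁻¹; slope = Km/Vmax ⇒ Km = slope × Vmax.
Km = 0.00222 × 279 = 0.620 mM.

0.620 mM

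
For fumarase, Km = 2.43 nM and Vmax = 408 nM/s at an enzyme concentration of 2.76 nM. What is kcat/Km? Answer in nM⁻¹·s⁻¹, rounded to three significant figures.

60.8 nM⁻¹·s⁻¹

kcat = Vmax/[E]total = 408/2.76 = 148 s⁻¹.
kcat/Km = 148/2.43 = 60.8 nM⁻¹·s⁻¹.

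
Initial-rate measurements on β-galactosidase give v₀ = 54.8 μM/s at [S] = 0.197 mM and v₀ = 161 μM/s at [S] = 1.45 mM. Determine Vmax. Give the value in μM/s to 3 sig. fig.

From v = Vmax[S]/(Km+[S]), each point gives Vmax = v(Km+[S])/[S].
Equating: 54.8(Km+0.197)/0.197 = 161(Km+1.45)/1.45.
278.2·Km + 54.8 = 111.0·Km + 161, so (278.2 − 111.0)·Km = 161 − 54.8.
Km = 106.2/167.1 = 0.635 mM; then Vmax = 54.8(0.635+0.197)/0.197 = 232 μM/s.

232 μM/s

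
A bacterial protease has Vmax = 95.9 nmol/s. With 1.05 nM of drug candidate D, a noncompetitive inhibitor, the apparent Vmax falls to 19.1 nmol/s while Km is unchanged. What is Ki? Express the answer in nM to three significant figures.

0.261 nM

Noncompetitive: Vmax,app = Vmax/α with α = 1 + [I]/Ki.
α = Vmax/Vmax,app = 95.9/19.1 = 5.021.
Since α = 1 + [I]/Ki, [I]/Ki = 5.021 − 1 = 4.021 and Ki = 1.05/4.021 = 0.261 nM.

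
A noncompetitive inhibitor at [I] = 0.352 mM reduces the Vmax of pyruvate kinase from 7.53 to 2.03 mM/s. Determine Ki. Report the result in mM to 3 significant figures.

0.130 mM

Noncompetitive: Vmax,app = Vmax/α with α = 1 + [I]/Ki.
α = Vmax/Vmax,app = 7.53/2.03 = 3.709.
Ki = [I]/(α − 1) = 0.352/2.709 = 0.130 mM.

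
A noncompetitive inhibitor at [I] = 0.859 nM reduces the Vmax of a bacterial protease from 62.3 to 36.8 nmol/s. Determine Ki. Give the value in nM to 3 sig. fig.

1.24 nM

Noncompetitive: Vmax,app = Vmax/α with α = 1 + [I]/Ki.
α = Vmax/Vmax,app = 62.3/36.8 = 1.693.
Since α = 1 + [I]/Ki, [I]/Ki = 1.693 − 1 = 0.6929 and Ki = 0.859/0.6929 = 1.24 nM.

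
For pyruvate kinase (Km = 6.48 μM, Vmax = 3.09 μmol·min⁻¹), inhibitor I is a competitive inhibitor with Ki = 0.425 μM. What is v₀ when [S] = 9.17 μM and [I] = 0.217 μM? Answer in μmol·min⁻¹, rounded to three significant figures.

1.49 μmol·min⁻¹

With α = 1 + [I]/Ki = 1 + 0.217/0.425 = 1.511, the competitive rate law is v = Vmax[S] / (αKm + [S]).
v = 3.09×9.17 / (1.511×6.48 + 9.17) = 28.34/18.96 = 1.49 μmol·min⁻¹.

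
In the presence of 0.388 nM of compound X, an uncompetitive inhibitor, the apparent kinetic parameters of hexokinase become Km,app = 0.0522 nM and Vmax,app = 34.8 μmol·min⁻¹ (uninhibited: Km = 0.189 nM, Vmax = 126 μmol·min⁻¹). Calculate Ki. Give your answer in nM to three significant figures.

Uncompetitive: Vmax,app = Vmax/α (and Km,app = Km/α) with α = 1 + [I]/Ki.
α = Vmax/Vmax,app = 126/34.8 = 3.621.
Ki = [I]/(α − 1) = 0.388/2.621 = 0.148 nM.

0.148 nM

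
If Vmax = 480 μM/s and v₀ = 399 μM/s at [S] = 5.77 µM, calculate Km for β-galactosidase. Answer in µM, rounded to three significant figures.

v/Vmax = 399/480 = 0.8312 = [S]/(Km+[S]).
So Km + [S] = [S]/0.8312 = 6.941 µM, giving Km = 6.941 − 5.77 = 1.17 µM.

1.17 µM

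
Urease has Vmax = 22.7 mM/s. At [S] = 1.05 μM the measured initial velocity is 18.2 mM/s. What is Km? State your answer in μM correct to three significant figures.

From v = Vmax[S]/(Km+[S]), Km = [S](Vmax − v)/v.
Km = 1.05 × (22.7 − 18.2) / 18.2 = 4.725/18.2 = 0.260 μM.

0.260 μM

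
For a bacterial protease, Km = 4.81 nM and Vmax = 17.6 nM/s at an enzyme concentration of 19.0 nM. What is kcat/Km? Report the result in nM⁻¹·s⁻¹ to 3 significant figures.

kcat = Vmax/[E]total = 17.6/19.0 = 0.926 s⁻¹.
kcat/Km = 0.926/4.81 = 0.193 nM⁻¹·s⁻¹.

0.193 nM⁻¹·s⁻¹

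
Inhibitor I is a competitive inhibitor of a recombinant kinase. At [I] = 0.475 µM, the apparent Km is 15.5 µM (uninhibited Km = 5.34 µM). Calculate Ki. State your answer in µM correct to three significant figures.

0.250 µM

Competitive: Km,app = α·Km with α = 1 + [I]/Ki.
α = Km,app/Km = 15.5/5.34 = 2.903.
Ki = [I]/(α − 1) = 0.475/1.903 = 0.250 µM.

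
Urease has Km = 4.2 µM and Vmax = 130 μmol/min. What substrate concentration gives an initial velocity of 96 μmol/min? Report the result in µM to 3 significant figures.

The required fractional saturation is v/Vmax = 96/130 = 0.7385.
Then [S]/(Km+[S]) = 0.7385 ⇒ [S] = 4.2 × 0.7385/(1 − 0.7385) = 11.9 µM.

11.9 µM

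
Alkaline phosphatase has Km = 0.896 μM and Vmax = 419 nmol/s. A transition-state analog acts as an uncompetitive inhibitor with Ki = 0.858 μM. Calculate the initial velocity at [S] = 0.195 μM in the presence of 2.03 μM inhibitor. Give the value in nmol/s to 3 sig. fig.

With α = 1 + [I]/Ki = 1 + 2.03/0.858 = 3.366, the uncompetitive rate law is v = (Vmax/α)·[S] / (Km/α + [S]).
v = (419/3.366)×0.195 / (0.896/3.366 + 0.195) = 24.27/0.4612 = 52.6 nmol/s.

52.6 nmol/s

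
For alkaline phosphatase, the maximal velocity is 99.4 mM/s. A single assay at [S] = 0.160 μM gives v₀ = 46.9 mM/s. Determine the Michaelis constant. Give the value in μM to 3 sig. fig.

From v = Vmax[S]/(Km+[S]), Km = [S](Vmax − v)/v.
Km = 0.160 × (99.4 − 46.9) / 46.9 = 8.400/46.9 = 0.179 μM.

0.179 μM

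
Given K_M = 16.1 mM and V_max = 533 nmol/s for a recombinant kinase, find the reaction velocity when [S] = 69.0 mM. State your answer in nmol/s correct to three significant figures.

v = Vmax·[S]/(Km + [S]) = 533 × 69.0 / (16.1 + 69.0)
  = 36780 / 85.10 = 432 nmol/s.

432 nmol/s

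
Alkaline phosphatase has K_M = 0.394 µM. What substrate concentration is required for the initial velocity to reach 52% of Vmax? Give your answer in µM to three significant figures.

v/Vmax = [S]/(Km+[S]) = 0.52, so [S] = Km·0.52/(1 − 0.52) = 0.394 × 1.083.
[S] = 0.427 µM.

0.427 µM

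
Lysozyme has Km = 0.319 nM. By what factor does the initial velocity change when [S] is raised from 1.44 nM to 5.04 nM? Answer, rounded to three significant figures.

Since Vmax cancels, v₂/v₁ = [S]₂(Km+[S]₁) / [S]₁(Km+[S]₂).
= 5.04×(0.319+1.44) / (1.44×(0.319+5.04)) = 8.865/7.717 = 1.15.

1.15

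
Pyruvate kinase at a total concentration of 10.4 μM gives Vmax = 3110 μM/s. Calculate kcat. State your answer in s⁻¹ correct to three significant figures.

299 s⁻¹

kcat = Vmax/[E]total = 3110 μM/s / 10.4 μM = 299 s⁻¹.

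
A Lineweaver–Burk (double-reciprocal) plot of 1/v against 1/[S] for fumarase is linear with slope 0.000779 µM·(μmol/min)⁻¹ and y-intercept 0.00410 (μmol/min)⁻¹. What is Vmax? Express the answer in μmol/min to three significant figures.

244 μmol/min

The y-intercept of a Lineweaver–Burk plot equals 1/Vmax, so Vmax = 1/0.00410 = 244 μmol/min.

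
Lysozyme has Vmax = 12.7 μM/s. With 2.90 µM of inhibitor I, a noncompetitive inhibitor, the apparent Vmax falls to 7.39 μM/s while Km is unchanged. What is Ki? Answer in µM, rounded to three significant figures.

Noncompetitive: Vmax,app = Vmax/α with α = 1 + [I]/Ki.
α = Vmax/Vmax,app = 12.7/7.39 = 1.719.
Ki = [I]/(α − 1) = 2.90/0.7185 = 4.04 µM.

4.04 µM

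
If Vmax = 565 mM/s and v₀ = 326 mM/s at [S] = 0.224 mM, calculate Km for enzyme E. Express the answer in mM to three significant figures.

0.164 mM

v/Vmax = 326/565 = 0.5770 = [S]/(Km+[S]).
So Km + [S] = [S]/0.5770 = 0.3882 mM, giving Km = 0.3882 − 0.224 = 0.164 mM.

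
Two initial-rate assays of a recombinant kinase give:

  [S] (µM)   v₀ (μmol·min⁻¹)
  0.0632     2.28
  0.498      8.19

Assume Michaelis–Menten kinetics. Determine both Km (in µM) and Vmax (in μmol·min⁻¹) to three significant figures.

Km = 0.301 µM; Vmax = 13.1 μmol·min⁻¹

From v = Vmax[S]/(Km+[S]), each point gives Vmax = v(Km+[S])/[S].
Equating: 2.28(Km+0.0632)/0.0632 = 8.19(Km+0.498)/0.498.
36.08·Km + 2.28 = 16.45·Km + 8.19, so (36.08 − 16.45)·Km = 8.19 − 2.28.
Km = 5.910/19.63 = 0.301 µM; then Vmax = 2.28(0.301+0.0632)/0.0632 = 13.1 μmol·min⁻¹.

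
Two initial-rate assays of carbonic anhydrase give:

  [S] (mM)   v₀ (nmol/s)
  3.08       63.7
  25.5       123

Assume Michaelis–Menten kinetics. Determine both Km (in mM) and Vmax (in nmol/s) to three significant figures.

Km = 3.74 mM; Vmax = 141 nmol/s

In reciprocal form, 1/v = (Km/Vmax)·(1/[S]) + 1/Vmax. The two points give (1/[S], 1/v) = (0.3247, 0.01570) and (0.03922, 0.008130).
Slope = (0.01570 − 0.008130)/(0.3247 − 0.03922) = 0.02651; intercept = 0.01570 − 0.02651×0.3247 = 0.007090.
Vmax = 1/intercept = 141 nmol/s; Km = slope × Vmax = 0.02651 × 141 = 3.74 mM.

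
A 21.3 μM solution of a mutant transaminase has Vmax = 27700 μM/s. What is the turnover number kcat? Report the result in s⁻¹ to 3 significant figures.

kcat = Vmax/[E]total = 27700 μM/s / 21.3 μM = 1300 s⁻¹.

1300 s⁻¹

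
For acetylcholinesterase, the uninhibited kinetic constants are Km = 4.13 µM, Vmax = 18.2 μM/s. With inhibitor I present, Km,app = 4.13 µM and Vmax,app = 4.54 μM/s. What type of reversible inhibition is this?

noncompetitive

Vmax decreases (18.2 → 4.54 μM/s) while Km is unchanged — pure noncompetitive inhibition.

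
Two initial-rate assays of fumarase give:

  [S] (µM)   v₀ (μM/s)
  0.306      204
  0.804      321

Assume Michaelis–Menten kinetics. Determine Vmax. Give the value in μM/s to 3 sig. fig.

From v = Vmax[S]/(Km+[S]), each point gives Vmax = v(Km+[S])/[S].
Equating: 204(Km+0.306)/0.306 = 321(Km+0.804)/0.804.
666.7·Km + 204 = 399.3·Km + 321, so (666.7 − 399.3)·Km = 321 − 204.
Km = 117.0/267.4 = 0.438 µM; then Vmax = 204(0.438+0.306)/0.306 = 496 μM/s.

496 μM/s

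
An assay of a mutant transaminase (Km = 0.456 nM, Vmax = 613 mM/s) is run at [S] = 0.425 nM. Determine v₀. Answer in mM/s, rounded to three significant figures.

v = Vmax·[S]/(Km + [S]) = 613 × 0.425 / (0.456 + 0.425)
  = 260.5 / 0.8810 = 296 mM/s.

296 mM/s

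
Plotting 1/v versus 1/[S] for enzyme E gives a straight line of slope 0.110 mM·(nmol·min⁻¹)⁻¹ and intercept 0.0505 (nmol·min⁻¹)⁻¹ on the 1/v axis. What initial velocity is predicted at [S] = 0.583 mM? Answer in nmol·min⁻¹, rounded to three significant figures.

4.18 nmol·min⁻¹

The y-intercept is 1/Vmax, so Vmax = 1/0.0505 = 19.8 nmol·min⁻¹.
The slope is Km/Vmax, so Km = 0.110 × 19.8 = 2.18 mM.
Then v = 19.8 × 0.583/(2.18 + 0.583) = 4.18 nmol·min⁻¹.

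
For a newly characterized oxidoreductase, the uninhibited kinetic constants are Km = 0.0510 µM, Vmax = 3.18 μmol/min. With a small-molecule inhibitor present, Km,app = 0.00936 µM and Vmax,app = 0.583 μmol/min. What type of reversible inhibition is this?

Both Km and Vmax decrease by the same factor (~5.45-fold) — characteristic of uncompetitive inhibition.

uncompetitive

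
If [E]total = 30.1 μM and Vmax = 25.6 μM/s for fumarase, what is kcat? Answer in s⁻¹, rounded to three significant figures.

kcat = Vmax/[E]total = 25.6 μM/s / 30.1 μM = 0.850 s⁻¹.

0.850 s⁻¹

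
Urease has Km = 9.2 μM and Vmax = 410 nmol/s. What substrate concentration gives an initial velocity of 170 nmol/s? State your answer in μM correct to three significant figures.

The required fractional saturation is v/Vmax = 170/410 = 0.4146.
Then [S]/(Km+[S]) = 0.4146 ⇒ [S] = 9.2 × 0.4146/(1 − 0.4146) = 6.52 μM.

6.52 μM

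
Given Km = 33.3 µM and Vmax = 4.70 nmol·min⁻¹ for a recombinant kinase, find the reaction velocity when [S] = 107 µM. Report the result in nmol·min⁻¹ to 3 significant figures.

[S]/(Km+[S]) = 107/140.3 = 0.7627, the fractional saturation.
v = 0.7627 × Vmax = 0.7627 × 4.70 = 3.58 nmol·min⁻¹.

3.58 nmol·min⁻¹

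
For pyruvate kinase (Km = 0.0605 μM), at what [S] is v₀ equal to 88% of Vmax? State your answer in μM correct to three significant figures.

v/Vmax = [S]/(Km+[S]) = 0.88, so [S] = Km·0.88/(1 − 0.88) = 0.0605 × 7.333.
[S] = 0.444 μM.

0.444 μM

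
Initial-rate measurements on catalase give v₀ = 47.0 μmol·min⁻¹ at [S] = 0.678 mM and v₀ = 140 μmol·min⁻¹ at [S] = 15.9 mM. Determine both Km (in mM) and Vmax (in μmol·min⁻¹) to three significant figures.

In reciprocal form, 1/v = (Km/Vmax)·(1/[S]) + 1/Vmax. The two points give (1/[S], 1/v) = (1.475, 0.02128) and (0.06289, 0.007143).
Slope = (0.02128 − 0.007143)/(1.475 − 0.06289) = 0.01001; intercept = 0.02128 − 0.01001×1.475 = 0.006513.
Vmax = 1/intercept = 154 μmol·min⁻¹; Km = slope × Vmax = 0.01001 × 154 = 1.54 mM.

Km = 1.54 mM; Vmax = 154 μmol·min⁻¹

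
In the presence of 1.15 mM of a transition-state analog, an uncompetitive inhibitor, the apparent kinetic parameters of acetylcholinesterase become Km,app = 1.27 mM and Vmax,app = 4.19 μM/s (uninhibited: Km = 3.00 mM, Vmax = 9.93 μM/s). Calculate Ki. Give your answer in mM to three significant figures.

Uncompetitive: Vmax,app = Vmax/α (and Km,app = Km/α) with α = 1 + [I]/Ki.
α = Vmax/Vmax,app = 9.93/4.19 = 2.370.
Since α = 1 + [I]/Ki, [I]/Ki = 2.370 − 1 = 1.370 and Ki = 1.15/1.370 = 0.839 mM.

0.839 mM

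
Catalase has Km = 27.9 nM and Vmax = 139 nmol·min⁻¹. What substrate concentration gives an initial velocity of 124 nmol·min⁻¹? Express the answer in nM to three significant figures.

The required fractional saturation is v/Vmax = 124/139 = 0.8921.
Then [S]/(Km+[S]) = 0.8921 ⇒ [S] = 27.9 × 0.8921/(1 − 0.8921) = 231 nM.

231 nM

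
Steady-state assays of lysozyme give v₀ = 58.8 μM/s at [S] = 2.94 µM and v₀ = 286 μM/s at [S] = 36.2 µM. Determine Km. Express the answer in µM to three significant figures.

18.8 µM

In reciprocal form, 1/v = (Km/Vmax)·(1/[S]) + 1/Vmax. The two points give (1/[S], 1/v) = (0.3401, 0.01701) and (0.02762, 0.003497).
Slope = (0.01701 − 0.003497)/(0.3401 − 0.02762) = 0.04323; intercept = 0.01701 − 0.04323×0.3401 = 0.002302.
Vmax = 1/intercept = 434 μM/s; Km = slope × Vmax = 0.04323 × 434 = 18.8 µM.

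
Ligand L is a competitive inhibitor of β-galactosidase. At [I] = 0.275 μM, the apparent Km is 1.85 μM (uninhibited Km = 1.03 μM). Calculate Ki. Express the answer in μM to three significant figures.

0.345 μM

Competitive: Km,app = α·Km with α = 1 + [I]/Ki.
α = Km,app/Km = 1.85/1.03 = 1.796.
Since α = 1 + [I]/Ki, [I]/Ki = 1.796 − 1 = 0.7961 and Ki = 0.275/0.7961 = 0.345 μM.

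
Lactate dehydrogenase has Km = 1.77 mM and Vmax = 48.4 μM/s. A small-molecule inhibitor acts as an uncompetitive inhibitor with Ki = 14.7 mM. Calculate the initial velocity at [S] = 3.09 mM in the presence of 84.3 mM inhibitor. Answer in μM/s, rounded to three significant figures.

6.62 μM/s

α = 1 + [I]/Ki = 1 + 84.3/14.7 = 6.735.
For an uncompetitive inhibitor, both parameters are divided by α, giving Vmax/α and Km/α: Km,app = 0.263 mM, Vmax,app = 7.19 μM/s.
v = Vmax,app·[S]/(Km,app + [S]) = 7.19 × 3.09/(0.263 + 3.09) = 6.62 μM/s.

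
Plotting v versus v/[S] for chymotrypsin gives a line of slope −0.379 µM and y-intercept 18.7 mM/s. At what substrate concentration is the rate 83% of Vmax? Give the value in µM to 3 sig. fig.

1.85 µM

The Eadie–Hofstee slope gives Km = 0.379 µM (slope = −Km).
v/Vmax = [S]/(Km+[S]) = 0.83 ⇒ [S] = Km·0.83/(1−0.83) = 0.379 × 4.882 = 1.85 µM.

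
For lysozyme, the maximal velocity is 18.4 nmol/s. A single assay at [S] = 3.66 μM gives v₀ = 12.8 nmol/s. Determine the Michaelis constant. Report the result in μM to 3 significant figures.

1.60 μM

From v = Vmax[S]/(Km+[S]), Km = [S](Vmax − v)/v.
Km = 3.66 × (18.4 − 12.8) / 12.8 = 20.50/12.8 = 1.60 μM.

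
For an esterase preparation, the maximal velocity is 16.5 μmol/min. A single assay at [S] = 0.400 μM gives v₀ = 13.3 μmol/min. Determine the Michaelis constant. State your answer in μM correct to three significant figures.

v/Vmax = 13.3/16.5 = 0.8061 = [S]/(Km+[S]).
So Km + [S] = [S]/0.8061 = 0.4962 μM, giving Km = 0.4962 − 0.400 = 0.0962 μM.

0.0962 μM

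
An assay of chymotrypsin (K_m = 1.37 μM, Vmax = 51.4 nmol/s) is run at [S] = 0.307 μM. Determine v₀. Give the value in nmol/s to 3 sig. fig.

9.41 nmol/s

[S]/(Km+[S]) = 0.307/1.677 = 0.1831, the fractional saturation.
v = 0.1831 × Vmax = 0.1831 × 51.4 = 9.41 nmol/s.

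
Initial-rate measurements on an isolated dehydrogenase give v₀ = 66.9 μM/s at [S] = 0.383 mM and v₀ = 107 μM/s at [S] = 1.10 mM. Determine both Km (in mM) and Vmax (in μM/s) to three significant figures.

Km = 0.518 mM; Vmax = 157 μM/s

In reciprocal form, 1/v = (Km/Vmax)·(1/[S]) + 1/Vmax. The two points give (1/[S], 1/v) = (2.611, 0.01495) and (0.9091, 0.009346).
Slope = (0.01495 − 0.009346)/(2.611 − 0.9091) = 0.003292; intercept = 0.01495 − 0.003292×2.611 = 0.006353.
Vmax = 1/intercept = 157 μM/s; Km = slope × Vmax = 0.003292 × 157 = 0.518 mM.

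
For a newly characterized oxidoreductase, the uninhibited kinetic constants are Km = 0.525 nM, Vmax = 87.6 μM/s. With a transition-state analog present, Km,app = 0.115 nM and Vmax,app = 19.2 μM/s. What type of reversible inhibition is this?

Both Km and Vmax decrease by the same factor (~4.57-fold) — characteristic of uncompetitive inhibition.

uncompetitive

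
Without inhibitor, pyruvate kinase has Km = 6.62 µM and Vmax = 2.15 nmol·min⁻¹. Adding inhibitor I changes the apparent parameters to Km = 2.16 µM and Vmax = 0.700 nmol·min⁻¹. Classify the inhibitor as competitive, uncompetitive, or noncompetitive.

uncompetitive

Both Km and Vmax decrease by the same factor (~3.07-fold) — characteristic of uncompetitive inhibition.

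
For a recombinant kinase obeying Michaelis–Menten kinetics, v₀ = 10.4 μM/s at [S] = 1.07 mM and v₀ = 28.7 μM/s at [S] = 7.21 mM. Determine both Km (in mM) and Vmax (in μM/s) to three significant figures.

Km = 3.19 mM; Vmax = 41.4 μM/s

In reciprocal form, 1/v = (Km/Vmax)·(1/[S]) + 1/Vmax. The two points give (1/[S], 1/v) = (0.9346, 0.09615) and (0.1387, 0.03484).
Slope = (0.09615 − 0.03484)/(0.9346 − 0.1387) = 0.07703; intercept = 0.09615 − 0.07703×0.9346 = 0.02416.
Vmax = 1/intercept = 41.4 μM/s; Km = slope × Vmax = 0.07703 × 41.4 = 3.19 mM.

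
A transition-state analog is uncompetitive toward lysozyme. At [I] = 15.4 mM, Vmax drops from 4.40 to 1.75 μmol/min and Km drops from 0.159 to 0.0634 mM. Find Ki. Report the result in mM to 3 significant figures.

10.2 mM

Uncompetitive: Vmax,app = Vmax/α (and Km,app = Km/α) with α = 1 + [I]/Ki.
α = Vmax/Vmax,app = 4.40/1.75 = 2.514.
Ki = [I]/(α − 1) = 15.4/1.514 = 10.2 mM.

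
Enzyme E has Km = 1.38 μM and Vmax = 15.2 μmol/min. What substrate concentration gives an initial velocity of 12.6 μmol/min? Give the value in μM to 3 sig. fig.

6.69 μM

The required fractional saturation is v/Vmax = 12.6/15.2 = 0.8289.
Then [S]/(Km+[S]) = 0.8289 ⇒ [S] = 1.38 × 0.8289/(1 − 0.8289) = 6.69 μM.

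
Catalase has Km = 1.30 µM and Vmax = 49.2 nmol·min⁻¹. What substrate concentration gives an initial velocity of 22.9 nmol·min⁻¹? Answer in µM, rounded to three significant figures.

1.13 µM

The required fractional saturation is v/Vmax = 22.9/49.2 = 0.4654.
Then [S]/(Km+[S]) = 0.4654 ⇒ [S] = 1.30 × 0.4654/(1 − 0.4654) = 1.13 µM.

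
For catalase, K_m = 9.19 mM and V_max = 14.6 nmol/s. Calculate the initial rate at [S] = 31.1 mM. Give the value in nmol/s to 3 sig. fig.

11.3 nmol/s

v = Vmax·[S]/(Km + [S]) = 14.6 × 31.1 / (9.19 + 31.1)
  = 454.1 / 40.29 = 11.3 nmol/s.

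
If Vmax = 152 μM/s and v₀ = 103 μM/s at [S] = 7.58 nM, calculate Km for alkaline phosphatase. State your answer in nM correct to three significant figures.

From v = Vmax[S]/(Km+[S]), Km = [S](Vmax − v)/v.
Km = 7.58 × (152 − 103) / 103 = 371.4/103 = 3.61 nM.

3.61 nM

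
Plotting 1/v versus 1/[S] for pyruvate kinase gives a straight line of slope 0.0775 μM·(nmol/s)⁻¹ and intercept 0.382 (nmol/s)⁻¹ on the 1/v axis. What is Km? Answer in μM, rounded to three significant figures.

y-intercept = 1/Vmax ⇒ Vmax = 2.62 nmol/s; slope = Km/Vmax ⇒ Km = slope × Vmax.
Km = 0.0775 × 2.62 = 0.203 μM.

0.203 μM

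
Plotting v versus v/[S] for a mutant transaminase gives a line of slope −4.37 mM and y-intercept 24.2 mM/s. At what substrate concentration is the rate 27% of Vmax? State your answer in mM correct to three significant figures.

1.62 mM

The Eadie–Hofstee slope gives Km = 4.37 mM (slope = −Km).
v/Vmax = [S]/(Km+[S]) = 0.27 ⇒ [S] = Km·0.27/(1−0.27) = 4.37 × 0.3699 = 1.62 mM.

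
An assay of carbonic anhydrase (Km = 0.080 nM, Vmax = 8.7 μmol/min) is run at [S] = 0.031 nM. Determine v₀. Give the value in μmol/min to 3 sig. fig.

2.43 μmol/min

[S]/(Km+[S]) = 0.031/0.1110 = 0.2793, the fractional saturation.
v = 0.2793 × Vmax = 0.2793 × 8.7 = 2.43 μmol/min.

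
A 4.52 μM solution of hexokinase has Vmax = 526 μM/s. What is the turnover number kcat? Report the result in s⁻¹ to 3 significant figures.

kcat = Vmax/[E]total = 526 μM/s / 4.52 μM = 116 s⁻¹.

116 s⁻¹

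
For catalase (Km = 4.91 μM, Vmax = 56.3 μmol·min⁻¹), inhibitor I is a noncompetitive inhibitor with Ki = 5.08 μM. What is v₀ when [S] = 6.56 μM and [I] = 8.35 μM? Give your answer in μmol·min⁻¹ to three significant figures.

12.2 μmol·min⁻¹

α = 1 + [I]/Ki = 1 + 8.35/5.08 = 2.644.
For a noncompetitive inhibitor, Vmax is reduced to Vmax/α while Km is unchanged: Km,app = 4.91 μM, Vmax,app = 21.3 μmol·min⁻¹.
v = Vmax,app·[S]/(Km,app + [S]) = 21.3 × 6.56/(4.91 + 6.56) = 12.2 μmol·min⁻¹.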